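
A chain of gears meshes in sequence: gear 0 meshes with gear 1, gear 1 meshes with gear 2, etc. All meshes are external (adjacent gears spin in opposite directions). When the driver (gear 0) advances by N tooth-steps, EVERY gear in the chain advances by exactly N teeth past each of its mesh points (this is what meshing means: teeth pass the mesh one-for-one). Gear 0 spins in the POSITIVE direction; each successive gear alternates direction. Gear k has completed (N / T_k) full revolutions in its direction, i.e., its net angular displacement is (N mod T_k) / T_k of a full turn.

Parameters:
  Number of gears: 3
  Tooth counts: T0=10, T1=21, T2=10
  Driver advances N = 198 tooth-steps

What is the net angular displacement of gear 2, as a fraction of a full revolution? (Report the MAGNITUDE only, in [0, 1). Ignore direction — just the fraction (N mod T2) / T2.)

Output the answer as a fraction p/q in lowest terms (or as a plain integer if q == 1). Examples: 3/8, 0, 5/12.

Chain of 3 gears, tooth counts: [10, 21, 10]
  gear 0: T0=10, direction=positive, advance = 198 mod 10 = 8 teeth = 8/10 turn
  gear 1: T1=21, direction=negative, advance = 198 mod 21 = 9 teeth = 9/21 turn
  gear 2: T2=10, direction=positive, advance = 198 mod 10 = 8 teeth = 8/10 turn
Gear 2: 198 mod 10 = 8
Fraction = 8 / 10 = 4/5 (gcd(8,10)=2) = 4/5

Answer: 4/5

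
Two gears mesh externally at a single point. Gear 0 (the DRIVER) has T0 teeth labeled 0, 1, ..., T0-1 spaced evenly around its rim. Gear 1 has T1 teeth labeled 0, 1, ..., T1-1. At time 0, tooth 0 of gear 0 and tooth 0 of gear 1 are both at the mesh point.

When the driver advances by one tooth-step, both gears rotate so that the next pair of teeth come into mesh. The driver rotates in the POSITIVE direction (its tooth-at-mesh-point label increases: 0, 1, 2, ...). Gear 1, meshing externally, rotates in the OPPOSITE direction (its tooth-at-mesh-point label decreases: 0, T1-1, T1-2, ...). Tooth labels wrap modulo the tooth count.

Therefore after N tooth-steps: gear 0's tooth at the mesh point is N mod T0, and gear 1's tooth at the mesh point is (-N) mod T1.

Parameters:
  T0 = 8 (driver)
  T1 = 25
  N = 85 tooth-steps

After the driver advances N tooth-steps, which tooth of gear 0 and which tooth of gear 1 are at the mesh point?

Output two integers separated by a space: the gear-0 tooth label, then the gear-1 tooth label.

Answer: 5 15

Derivation:
Gear 0 (driver, T0=8): tooth at mesh = N mod T0
  85 = 10 * 8 + 5, so 85 mod 8 = 5
  gear 0 tooth = 5
Gear 1 (driven, T1=25): tooth at mesh = (-N) mod T1
  85 = 3 * 25 + 10, so 85 mod 25 = 10
  (-85) mod 25 = (-10) mod 25 = 25 - 10 = 15
Mesh after 85 steps: gear-0 tooth 5 meets gear-1 tooth 15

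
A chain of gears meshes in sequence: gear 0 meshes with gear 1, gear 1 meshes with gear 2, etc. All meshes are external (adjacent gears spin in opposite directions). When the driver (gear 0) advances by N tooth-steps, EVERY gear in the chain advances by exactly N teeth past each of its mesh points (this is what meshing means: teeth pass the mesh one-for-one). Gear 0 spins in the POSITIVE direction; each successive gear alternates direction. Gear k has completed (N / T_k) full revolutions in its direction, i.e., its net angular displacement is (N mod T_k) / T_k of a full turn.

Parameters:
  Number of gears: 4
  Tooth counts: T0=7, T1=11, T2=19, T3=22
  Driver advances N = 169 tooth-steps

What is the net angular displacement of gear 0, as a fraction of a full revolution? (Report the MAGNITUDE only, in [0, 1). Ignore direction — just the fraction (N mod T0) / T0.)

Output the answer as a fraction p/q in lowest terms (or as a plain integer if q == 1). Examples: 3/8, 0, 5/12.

Chain of 4 gears, tooth counts: [7, 11, 19, 22]
  gear 0: T0=7, direction=positive, advance = 169 mod 7 = 1 teeth = 1/7 turn
  gear 1: T1=11, direction=negative, advance = 169 mod 11 = 4 teeth = 4/11 turn
  gear 2: T2=19, direction=positive, advance = 169 mod 19 = 17 teeth = 17/19 turn
  gear 3: T3=22, direction=negative, advance = 169 mod 22 = 15 teeth = 15/22 turn
Gear 0: 169 mod 7 = 1
Fraction = 1 / 7 = 1/7 (gcd(1,7)=1) = 1/7

Answer: 1/7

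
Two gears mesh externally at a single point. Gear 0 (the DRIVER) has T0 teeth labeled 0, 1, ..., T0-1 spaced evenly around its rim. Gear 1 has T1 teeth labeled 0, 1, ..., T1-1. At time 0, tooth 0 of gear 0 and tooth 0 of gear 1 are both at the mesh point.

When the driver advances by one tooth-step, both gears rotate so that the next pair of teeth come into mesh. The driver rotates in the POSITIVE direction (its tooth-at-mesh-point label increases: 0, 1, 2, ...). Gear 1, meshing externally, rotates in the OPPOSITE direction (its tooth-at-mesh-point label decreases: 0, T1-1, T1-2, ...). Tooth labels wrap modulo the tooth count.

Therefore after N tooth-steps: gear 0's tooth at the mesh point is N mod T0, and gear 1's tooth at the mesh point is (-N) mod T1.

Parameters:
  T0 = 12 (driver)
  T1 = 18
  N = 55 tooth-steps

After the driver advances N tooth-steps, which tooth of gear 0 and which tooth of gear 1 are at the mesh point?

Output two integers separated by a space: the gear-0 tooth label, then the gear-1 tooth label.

Answer: 7 17

Derivation:
Gear 0 (driver, T0=12): tooth at mesh = N mod T0
  55 = 4 * 12 + 7, so 55 mod 12 = 7
  gear 0 tooth = 7
Gear 1 (driven, T1=18): tooth at mesh = (-N) mod T1
  55 = 3 * 18 + 1, so 55 mod 18 = 1
  (-55) mod 18 = (-1) mod 18 = 18 - 1 = 17
Mesh after 55 steps: gear-0 tooth 7 meets gear-1 tooth 17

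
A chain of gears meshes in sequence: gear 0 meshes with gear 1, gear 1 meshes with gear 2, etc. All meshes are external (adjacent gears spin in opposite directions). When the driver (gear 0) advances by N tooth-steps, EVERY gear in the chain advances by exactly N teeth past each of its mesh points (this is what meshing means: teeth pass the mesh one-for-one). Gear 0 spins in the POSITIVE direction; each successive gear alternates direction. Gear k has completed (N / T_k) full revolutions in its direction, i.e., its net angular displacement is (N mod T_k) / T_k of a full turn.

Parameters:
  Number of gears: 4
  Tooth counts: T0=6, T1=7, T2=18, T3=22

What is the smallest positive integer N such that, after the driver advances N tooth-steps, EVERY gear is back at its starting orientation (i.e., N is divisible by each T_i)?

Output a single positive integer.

Gear k returns to start when N is a multiple of T_k.
All gears at start simultaneously when N is a common multiple of [6, 7, 18, 22]; the smallest such N is lcm(6, 7, 18, 22).
Start: lcm = T0 = 6
Fold in T1=7: gcd(6, 7) = 1; lcm(6, 7) = 6 * 7 / 1 = 42 / 1 = 42
Fold in T2=18: gcd(42, 18) = 6; lcm(42, 18) = 42 * 18 / 6 = 756 / 6 = 126
Fold in T3=22: gcd(126, 22) = 2; lcm(126, 22) = 126 * 22 / 2 = 2772 / 2 = 1386
Full cycle length = 1386

Answer: 1386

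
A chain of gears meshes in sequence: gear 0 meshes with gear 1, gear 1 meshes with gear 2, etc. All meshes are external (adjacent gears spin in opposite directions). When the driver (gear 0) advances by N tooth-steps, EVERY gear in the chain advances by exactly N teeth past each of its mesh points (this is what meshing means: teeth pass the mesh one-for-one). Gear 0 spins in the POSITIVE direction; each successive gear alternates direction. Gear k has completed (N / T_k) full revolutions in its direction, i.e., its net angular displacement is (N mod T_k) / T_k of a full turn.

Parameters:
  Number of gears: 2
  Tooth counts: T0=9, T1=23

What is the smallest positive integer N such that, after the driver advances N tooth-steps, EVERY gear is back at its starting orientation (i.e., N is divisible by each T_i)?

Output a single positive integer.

Gear k returns to start when N is a multiple of T_k.
All gears at start simultaneously when N is a common multiple of [9, 23]; the smallest such N is lcm(9, 23).
Start: lcm = T0 = 9
Fold in T1=23: gcd(9, 23) = 1; lcm(9, 23) = 9 * 23 / 1 = 207 / 1 = 207
Full cycle length = 207

Answer: 207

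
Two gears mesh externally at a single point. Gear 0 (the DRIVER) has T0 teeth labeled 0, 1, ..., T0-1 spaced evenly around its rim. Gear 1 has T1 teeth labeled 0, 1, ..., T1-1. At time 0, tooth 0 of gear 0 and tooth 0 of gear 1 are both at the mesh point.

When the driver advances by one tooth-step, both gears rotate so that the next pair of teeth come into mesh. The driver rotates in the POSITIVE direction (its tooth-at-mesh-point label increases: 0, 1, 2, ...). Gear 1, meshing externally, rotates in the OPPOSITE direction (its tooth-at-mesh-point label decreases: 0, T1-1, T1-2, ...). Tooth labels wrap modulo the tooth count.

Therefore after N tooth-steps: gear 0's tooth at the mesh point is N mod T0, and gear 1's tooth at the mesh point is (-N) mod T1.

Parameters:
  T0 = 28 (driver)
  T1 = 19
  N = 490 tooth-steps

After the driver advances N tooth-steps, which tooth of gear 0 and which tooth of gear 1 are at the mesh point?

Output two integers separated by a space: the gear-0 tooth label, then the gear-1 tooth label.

Gear 0 (driver, T0=28): tooth at mesh = N mod T0
  490 = 17 * 28 + 14, so 490 mod 28 = 14
  gear 0 tooth = 14
Gear 1 (driven, T1=19): tooth at mesh = (-N) mod T1
  490 = 25 * 19 + 15, so 490 mod 19 = 15
  (-490) mod 19 = (-15) mod 19 = 19 - 15 = 4
Mesh after 490 steps: gear-0 tooth 14 meets gear-1 tooth 4

Answer: 14 4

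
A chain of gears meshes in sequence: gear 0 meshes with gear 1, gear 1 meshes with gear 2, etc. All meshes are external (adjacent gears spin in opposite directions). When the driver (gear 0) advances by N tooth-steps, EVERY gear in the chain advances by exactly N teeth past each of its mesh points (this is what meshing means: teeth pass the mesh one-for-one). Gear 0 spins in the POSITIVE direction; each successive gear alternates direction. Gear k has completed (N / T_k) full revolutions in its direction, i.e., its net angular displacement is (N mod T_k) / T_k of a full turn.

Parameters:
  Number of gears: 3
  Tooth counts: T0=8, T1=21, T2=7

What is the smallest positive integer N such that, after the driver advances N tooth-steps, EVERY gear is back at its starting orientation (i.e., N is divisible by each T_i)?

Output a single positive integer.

Gear k returns to start when N is a multiple of T_k.
All gears at start simultaneously when N is a common multiple of [8, 21, 7]; the smallest such N is lcm(8, 21, 7).
Start: lcm = T0 = 8
Fold in T1=21: gcd(8, 21) = 1; lcm(8, 21) = 8 * 21 / 1 = 168 / 1 = 168
Fold in T2=7: gcd(168, 7) = 7; lcm(168, 7) = 168 * 7 / 7 = 1176 / 7 = 168
Full cycle length = 168

Answer: 168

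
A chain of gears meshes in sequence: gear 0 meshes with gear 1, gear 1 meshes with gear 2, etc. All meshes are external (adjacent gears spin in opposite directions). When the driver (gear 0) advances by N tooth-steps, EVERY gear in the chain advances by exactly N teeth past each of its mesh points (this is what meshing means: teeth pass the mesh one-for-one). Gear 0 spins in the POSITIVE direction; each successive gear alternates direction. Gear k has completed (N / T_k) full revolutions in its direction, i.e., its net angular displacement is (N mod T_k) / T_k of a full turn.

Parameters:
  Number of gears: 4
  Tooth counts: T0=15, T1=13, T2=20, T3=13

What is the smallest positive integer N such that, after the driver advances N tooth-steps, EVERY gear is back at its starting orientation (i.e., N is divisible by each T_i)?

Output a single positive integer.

Answer: 780

Derivation:
Gear k returns to start when N is a multiple of T_k.
All gears at start simultaneously when N is a common multiple of [15, 13, 20, 13]; the smallest such N is lcm(15, 13, 20, 13).
Start: lcm = T0 = 15
Fold in T1=13: gcd(15, 13) = 1; lcm(15, 13) = 15 * 13 / 1 = 195 / 1 = 195
Fold in T2=20: gcd(195, 20) = 5; lcm(195, 20) = 195 * 20 / 5 = 3900 / 5 = 780
Fold in T3=13: gcd(780, 13) = 13; lcm(780, 13) = 780 * 13 / 13 = 10140 / 13 = 780
Full cycle length = 780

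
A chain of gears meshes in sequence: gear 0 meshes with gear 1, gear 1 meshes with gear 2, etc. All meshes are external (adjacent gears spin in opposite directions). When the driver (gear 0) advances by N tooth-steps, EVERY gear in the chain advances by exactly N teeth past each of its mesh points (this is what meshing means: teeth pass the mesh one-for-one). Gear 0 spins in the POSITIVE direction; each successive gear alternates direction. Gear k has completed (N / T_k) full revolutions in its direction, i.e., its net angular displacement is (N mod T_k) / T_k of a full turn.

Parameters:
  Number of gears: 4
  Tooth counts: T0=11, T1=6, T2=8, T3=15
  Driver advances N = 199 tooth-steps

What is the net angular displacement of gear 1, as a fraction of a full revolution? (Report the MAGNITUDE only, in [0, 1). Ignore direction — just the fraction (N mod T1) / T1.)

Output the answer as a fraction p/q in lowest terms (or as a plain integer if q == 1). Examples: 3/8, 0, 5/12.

Answer: 1/6

Derivation:
Chain of 4 gears, tooth counts: [11, 6, 8, 15]
  gear 0: T0=11, direction=positive, advance = 199 mod 11 = 1 teeth = 1/11 turn
  gear 1: T1=6, direction=negative, advance = 199 mod 6 = 1 teeth = 1/6 turn
  gear 2: T2=8, direction=positive, advance = 199 mod 8 = 7 teeth = 7/8 turn
  gear 3: T3=15, direction=negative, advance = 199 mod 15 = 4 teeth = 4/15 turn
Gear 1: 199 mod 6 = 1
Fraction = 1 / 6 = 1/6 (gcd(1,6)=1) = 1/6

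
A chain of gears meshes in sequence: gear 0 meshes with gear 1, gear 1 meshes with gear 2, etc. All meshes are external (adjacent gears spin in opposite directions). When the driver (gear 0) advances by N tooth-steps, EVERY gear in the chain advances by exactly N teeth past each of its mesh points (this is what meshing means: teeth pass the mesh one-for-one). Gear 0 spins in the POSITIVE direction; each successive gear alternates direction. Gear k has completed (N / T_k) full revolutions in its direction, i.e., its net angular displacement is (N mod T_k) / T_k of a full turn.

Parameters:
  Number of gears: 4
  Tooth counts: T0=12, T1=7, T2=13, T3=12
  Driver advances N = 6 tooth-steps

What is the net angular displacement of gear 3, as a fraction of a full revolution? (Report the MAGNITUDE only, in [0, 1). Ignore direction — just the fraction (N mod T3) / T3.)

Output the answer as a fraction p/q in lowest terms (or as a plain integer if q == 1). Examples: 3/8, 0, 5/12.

Chain of 4 gears, tooth counts: [12, 7, 13, 12]
  gear 0: T0=12, direction=positive, advance = 6 mod 12 = 6 teeth = 6/12 turn
  gear 1: T1=7, direction=negative, advance = 6 mod 7 = 6 teeth = 6/7 turn
  gear 2: T2=13, direction=positive, advance = 6 mod 13 = 6 teeth = 6/13 turn
  gear 3: T3=12, direction=negative, advance = 6 mod 12 = 6 teeth = 6/12 turn
Gear 3: 6 mod 12 = 6
Fraction = 6 / 12 = 1/2 (gcd(6,12)=6) = 1/2

Answer: 1/2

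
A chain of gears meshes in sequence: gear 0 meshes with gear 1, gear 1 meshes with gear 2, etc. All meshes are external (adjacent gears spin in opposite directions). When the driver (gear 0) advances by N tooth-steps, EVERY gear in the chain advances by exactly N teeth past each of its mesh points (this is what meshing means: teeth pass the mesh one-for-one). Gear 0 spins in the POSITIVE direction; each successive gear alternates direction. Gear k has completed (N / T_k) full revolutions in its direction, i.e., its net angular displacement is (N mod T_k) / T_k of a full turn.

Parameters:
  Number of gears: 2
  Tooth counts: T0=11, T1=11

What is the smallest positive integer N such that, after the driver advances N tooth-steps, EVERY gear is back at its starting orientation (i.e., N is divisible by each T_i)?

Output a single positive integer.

Answer: 11

Derivation:
Gear k returns to start when N is a multiple of T_k.
All gears at start simultaneously when N is a common multiple of [11, 11]; the smallest such N is lcm(11, 11).
Start: lcm = T0 = 11
Fold in T1=11: gcd(11, 11) = 11; lcm(11, 11) = 11 * 11 / 11 = 121 / 11 = 11
Full cycle length = 11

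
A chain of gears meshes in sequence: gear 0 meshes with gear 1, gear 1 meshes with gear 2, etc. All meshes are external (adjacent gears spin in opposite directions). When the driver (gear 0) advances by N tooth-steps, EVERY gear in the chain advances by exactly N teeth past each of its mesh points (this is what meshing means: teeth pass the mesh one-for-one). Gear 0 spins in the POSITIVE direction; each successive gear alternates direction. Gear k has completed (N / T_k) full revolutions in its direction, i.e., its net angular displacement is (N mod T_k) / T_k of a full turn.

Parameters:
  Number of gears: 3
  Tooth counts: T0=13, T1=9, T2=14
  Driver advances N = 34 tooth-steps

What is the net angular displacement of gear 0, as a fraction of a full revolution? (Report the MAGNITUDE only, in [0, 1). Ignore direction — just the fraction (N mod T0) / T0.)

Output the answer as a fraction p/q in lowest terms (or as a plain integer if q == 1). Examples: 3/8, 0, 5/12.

Answer: 8/13

Derivation:
Chain of 3 gears, tooth counts: [13, 9, 14]
  gear 0: T0=13, direction=positive, advance = 34 mod 13 = 8 teeth = 8/13 turn
  gear 1: T1=9, direction=negative, advance = 34 mod 9 = 7 teeth = 7/9 turn
  gear 2: T2=14, direction=positive, advance = 34 mod 14 = 6 teeth = 6/14 turn
Gear 0: 34 mod 13 = 8
Fraction = 8 / 13 = 8/13 (gcd(8,13)=1) = 8/13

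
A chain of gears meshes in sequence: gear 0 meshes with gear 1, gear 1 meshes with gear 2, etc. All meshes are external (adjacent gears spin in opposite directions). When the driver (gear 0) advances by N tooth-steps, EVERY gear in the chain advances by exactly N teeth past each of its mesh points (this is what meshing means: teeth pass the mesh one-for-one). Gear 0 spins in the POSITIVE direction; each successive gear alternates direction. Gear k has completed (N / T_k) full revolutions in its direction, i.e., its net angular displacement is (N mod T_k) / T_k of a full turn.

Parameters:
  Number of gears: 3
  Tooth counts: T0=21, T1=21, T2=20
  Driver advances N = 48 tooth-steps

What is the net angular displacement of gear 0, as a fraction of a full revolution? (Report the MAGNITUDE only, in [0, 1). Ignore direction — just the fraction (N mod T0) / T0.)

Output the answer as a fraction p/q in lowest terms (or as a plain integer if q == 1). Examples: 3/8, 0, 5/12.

Chain of 3 gears, tooth counts: [21, 21, 20]
  gear 0: T0=21, direction=positive, advance = 48 mod 21 = 6 teeth = 6/21 turn
  gear 1: T1=21, direction=negative, advance = 48 mod 21 = 6 teeth = 6/21 turn
  gear 2: T2=20, direction=positive, advance = 48 mod 20 = 8 teeth = 8/20 turn
Gear 0: 48 mod 21 = 6
Fraction = 6 / 21 = 2/7 (gcd(6,21)=3) = 2/7

Answer: 2/7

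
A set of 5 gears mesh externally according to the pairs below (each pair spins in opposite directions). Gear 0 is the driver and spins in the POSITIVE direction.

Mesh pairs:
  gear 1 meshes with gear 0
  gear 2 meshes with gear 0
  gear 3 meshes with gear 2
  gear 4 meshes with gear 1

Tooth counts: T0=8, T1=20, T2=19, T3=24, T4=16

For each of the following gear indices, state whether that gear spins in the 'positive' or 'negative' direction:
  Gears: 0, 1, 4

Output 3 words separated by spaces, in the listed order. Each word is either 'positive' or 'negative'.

Answer: positive negative positive

Derivation:
Gear 0 (driver): positive (depth 0)
  gear 1: meshes with gear 0 -> depth 1 -> negative (opposite of gear 0)
  gear 2: meshes with gear 0 -> depth 1 -> negative (opposite of gear 0)
  gear 3: meshes with gear 2 -> depth 2 -> positive (opposite of gear 2)
  gear 4: meshes with gear 1 -> depth 2 -> positive (opposite of gear 1)
Queried indices 0, 1, 4 -> positive, negative, positive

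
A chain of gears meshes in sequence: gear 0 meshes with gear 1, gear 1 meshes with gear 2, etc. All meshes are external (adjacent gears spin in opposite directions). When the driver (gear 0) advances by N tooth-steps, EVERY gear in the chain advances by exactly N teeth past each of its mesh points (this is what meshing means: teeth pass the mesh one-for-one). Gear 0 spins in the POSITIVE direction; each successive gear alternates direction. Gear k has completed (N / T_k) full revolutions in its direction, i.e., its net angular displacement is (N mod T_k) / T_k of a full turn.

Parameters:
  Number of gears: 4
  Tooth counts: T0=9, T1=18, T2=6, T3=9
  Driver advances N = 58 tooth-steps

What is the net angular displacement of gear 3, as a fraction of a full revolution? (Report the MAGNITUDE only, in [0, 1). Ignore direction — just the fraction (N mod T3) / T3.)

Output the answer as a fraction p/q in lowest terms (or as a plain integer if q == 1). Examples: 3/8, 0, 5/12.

Answer: 4/9

Derivation:
Chain of 4 gears, tooth counts: [9, 18, 6, 9]
  gear 0: T0=9, direction=positive, advance = 58 mod 9 = 4 teeth = 4/9 turn
  gear 1: T1=18, direction=negative, advance = 58 mod 18 = 4 teeth = 4/18 turn
  gear 2: T2=6, direction=positive, advance = 58 mod 6 = 4 teeth = 4/6 turn
  gear 3: T3=9, direction=negative, advance = 58 mod 9 = 4 teeth = 4/9 turn
Gear 3: 58 mod 9 = 4
Fraction = 4 / 9 = 4/9 (gcd(4,9)=1) = 4/9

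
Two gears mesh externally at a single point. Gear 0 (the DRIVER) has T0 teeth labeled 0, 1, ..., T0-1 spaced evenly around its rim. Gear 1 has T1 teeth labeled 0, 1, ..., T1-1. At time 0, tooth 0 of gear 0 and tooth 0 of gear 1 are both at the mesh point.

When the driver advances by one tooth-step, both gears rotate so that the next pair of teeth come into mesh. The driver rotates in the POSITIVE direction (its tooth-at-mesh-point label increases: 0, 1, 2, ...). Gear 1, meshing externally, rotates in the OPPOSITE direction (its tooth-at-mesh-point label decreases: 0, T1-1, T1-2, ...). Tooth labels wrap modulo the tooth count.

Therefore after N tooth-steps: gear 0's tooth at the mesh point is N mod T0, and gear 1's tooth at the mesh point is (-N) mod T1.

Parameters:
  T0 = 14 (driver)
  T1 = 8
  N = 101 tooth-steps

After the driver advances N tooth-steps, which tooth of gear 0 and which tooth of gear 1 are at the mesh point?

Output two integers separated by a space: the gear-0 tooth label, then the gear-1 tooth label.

Answer: 3 3

Derivation:
Gear 0 (driver, T0=14): tooth at mesh = N mod T0
  101 = 7 * 14 + 3, so 101 mod 14 = 3
  gear 0 tooth = 3
Gear 1 (driven, T1=8): tooth at mesh = (-N) mod T1
  101 = 12 * 8 + 5, so 101 mod 8 = 5
  (-101) mod 8 = (-5) mod 8 = 8 - 5 = 3
Mesh after 101 steps: gear-0 tooth 3 meets gear-1 tooth 3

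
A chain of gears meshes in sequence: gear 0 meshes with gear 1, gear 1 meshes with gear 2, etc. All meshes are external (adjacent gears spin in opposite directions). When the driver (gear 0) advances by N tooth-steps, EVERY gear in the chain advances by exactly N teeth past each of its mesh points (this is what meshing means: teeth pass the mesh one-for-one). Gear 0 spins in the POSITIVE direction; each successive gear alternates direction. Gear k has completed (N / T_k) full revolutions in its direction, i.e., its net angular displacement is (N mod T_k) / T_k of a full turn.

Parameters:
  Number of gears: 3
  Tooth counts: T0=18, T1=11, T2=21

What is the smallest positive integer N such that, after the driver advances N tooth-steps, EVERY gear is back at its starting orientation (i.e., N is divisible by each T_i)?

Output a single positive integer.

Answer: 1386

Derivation:
Gear k returns to start when N is a multiple of T_k.
All gears at start simultaneously when N is a common multiple of [18, 11, 21]; the smallest such N is lcm(18, 11, 21).
Start: lcm = T0 = 18
Fold in T1=11: gcd(18, 11) = 1; lcm(18, 11) = 18 * 11 / 1 = 198 / 1 = 198
Fold in T2=21: gcd(198, 21) = 3; lcm(198, 21) = 198 * 21 / 3 = 4158 / 3 = 1386
Full cycle length = 1386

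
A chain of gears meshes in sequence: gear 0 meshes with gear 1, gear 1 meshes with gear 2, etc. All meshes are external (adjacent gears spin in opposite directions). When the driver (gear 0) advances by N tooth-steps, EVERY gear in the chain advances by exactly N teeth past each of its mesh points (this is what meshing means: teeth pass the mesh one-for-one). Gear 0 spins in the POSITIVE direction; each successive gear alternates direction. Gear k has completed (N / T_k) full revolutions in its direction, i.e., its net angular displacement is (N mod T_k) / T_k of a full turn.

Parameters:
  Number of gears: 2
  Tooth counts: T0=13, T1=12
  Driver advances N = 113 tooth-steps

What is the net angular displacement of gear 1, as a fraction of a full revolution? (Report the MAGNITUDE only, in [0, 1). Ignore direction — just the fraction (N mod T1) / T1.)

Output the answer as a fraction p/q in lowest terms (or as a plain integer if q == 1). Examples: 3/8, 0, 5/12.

Chain of 2 gears, tooth counts: [13, 12]
  gear 0: T0=13, direction=positive, advance = 113 mod 13 = 9 teeth = 9/13 turn
  gear 1: T1=12, direction=negative, advance = 113 mod 12 = 5 teeth = 5/12 turn
Gear 1: 113 mod 12 = 5
Fraction = 5 / 12 = 5/12 (gcd(5,12)=1) = 5/12

Answer: 5/12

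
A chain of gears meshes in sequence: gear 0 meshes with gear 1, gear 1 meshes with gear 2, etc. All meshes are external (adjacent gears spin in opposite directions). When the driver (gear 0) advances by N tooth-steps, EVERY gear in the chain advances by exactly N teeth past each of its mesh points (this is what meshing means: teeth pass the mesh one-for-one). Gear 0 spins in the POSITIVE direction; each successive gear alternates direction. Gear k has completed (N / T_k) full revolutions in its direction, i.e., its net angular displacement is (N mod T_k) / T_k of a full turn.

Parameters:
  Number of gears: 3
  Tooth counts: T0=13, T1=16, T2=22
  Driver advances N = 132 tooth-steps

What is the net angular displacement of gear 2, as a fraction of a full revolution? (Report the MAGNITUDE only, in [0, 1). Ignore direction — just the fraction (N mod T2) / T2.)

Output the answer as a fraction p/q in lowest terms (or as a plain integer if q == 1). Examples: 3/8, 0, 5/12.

Answer: 0

Derivation:
Chain of 3 gears, tooth counts: [13, 16, 22]
  gear 0: T0=13, direction=positive, advance = 132 mod 13 = 2 teeth = 2/13 turn
  gear 1: T1=16, direction=negative, advance = 132 mod 16 = 4 teeth = 4/16 turn
  gear 2: T2=22, direction=positive, advance = 132 mod 22 = 0 teeth = 0/22 turn
Gear 2: 132 mod 22 = 0
Fraction = 0 / 22 = 0/1 (gcd(0,22)=22) = 0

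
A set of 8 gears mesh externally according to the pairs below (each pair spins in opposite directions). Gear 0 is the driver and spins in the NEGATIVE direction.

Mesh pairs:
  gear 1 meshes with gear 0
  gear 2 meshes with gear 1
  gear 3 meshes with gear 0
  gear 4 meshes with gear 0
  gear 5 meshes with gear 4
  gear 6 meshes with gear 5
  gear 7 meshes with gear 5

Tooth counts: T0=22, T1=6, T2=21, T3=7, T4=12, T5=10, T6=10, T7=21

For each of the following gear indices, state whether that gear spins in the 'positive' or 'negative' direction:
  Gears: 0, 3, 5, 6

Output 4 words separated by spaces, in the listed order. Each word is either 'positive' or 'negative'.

Answer: negative positive negative positive

Derivation:
Gear 0 (driver): negative (depth 0)
  gear 1: meshes with gear 0 -> depth 1 -> positive (opposite of gear 0)
  gear 2: meshes with gear 1 -> depth 2 -> negative (opposite of gear 1)
  gear 3: meshes with gear 0 -> depth 1 -> positive (opposite of gear 0)
  gear 4: meshes with gear 0 -> depth 1 -> positive (opposite of gear 0)
  gear 5: meshes with gear 4 -> depth 2 -> negative (opposite of gear 4)
  gear 6: meshes with gear 5 -> depth 3 -> positive (opposite of gear 5)
  gear 7: meshes with gear 5 -> depth 3 -> positive (opposite of gear 5)
Queried indices 0, 3, 5, 6 -> negative, positive, negative, positive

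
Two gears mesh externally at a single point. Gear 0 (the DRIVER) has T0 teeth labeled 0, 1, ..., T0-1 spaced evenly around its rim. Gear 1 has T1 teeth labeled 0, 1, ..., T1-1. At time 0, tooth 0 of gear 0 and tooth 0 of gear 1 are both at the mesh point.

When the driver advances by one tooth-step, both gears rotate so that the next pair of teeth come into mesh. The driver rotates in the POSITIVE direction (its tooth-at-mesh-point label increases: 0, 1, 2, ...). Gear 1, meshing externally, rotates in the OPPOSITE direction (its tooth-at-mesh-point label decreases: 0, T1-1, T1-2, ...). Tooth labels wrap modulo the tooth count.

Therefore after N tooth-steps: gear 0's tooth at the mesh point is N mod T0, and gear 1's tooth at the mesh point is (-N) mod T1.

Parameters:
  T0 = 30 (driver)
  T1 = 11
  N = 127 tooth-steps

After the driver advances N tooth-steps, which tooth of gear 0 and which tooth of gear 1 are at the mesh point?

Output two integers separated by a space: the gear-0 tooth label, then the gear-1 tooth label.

Answer: 7 5

Derivation:
Gear 0 (driver, T0=30): tooth at mesh = N mod T0
  127 = 4 * 30 + 7, so 127 mod 30 = 7
  gear 0 tooth = 7
Gear 1 (driven, T1=11): tooth at mesh = (-N) mod T1
  127 = 11 * 11 + 6, so 127 mod 11 = 6
  (-127) mod 11 = (-6) mod 11 = 11 - 6 = 5
Mesh after 127 steps: gear-0 tooth 7 meets gear-1 tooth 5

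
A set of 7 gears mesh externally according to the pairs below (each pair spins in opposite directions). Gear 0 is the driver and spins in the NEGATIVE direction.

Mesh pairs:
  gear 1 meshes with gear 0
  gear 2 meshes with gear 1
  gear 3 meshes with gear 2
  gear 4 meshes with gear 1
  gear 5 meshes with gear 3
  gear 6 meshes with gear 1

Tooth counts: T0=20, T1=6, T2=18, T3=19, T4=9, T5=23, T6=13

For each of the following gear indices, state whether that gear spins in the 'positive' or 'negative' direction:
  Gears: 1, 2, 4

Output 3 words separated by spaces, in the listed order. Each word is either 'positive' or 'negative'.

Gear 0 (driver): negative (depth 0)
  gear 1: meshes with gear 0 -> depth 1 -> positive (opposite of gear 0)
  gear 2: meshes with gear 1 -> depth 2 -> negative (opposite of gear 1)
  gear 3: meshes with gear 2 -> depth 3 -> positive (opposite of gear 2)
  gear 4: meshes with gear 1 -> depth 2 -> negative (opposite of gear 1)
  gear 5: meshes with gear 3 -> depth 4 -> negative (opposite of gear 3)
  gear 6: meshes with gear 1 -> depth 2 -> negative (opposite of gear 1)
Queried indices 1, 2, 4 -> positive, negative, negative

Answer: positive negative negative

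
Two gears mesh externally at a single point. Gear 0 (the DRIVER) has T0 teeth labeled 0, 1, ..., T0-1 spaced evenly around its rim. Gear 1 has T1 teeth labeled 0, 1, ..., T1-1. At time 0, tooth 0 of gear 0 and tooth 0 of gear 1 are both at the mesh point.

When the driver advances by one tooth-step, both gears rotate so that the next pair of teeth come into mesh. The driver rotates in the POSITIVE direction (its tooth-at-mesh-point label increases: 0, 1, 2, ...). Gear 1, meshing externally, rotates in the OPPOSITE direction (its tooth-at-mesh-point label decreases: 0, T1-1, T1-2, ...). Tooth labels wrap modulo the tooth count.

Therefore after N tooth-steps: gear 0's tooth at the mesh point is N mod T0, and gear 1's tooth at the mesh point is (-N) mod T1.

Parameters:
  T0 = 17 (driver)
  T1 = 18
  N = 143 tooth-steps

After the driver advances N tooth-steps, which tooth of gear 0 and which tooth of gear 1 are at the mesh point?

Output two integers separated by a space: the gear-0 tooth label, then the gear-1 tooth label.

Gear 0 (driver, T0=17): tooth at mesh = N mod T0
  143 = 8 * 17 + 7, so 143 mod 17 = 7
  gear 0 tooth = 7
Gear 1 (driven, T1=18): tooth at mesh = (-N) mod T1
  143 = 7 * 18 + 17, so 143 mod 18 = 17
  (-143) mod 18 = (-17) mod 18 = 18 - 17 = 1
Mesh after 143 steps: gear-0 tooth 7 meets gear-1 tooth 1

Answer: 7 1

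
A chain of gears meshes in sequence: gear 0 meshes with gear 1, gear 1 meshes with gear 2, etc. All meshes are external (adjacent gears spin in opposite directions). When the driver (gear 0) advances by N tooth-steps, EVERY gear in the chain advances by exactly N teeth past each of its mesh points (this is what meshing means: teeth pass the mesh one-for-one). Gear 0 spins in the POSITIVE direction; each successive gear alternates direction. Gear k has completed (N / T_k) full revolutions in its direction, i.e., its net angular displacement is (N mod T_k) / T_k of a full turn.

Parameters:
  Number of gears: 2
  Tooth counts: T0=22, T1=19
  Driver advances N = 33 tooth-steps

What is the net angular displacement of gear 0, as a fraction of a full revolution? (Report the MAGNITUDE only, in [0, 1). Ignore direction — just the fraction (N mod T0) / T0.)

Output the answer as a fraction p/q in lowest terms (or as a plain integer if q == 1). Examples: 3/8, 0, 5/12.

Answer: 1/2

Derivation:
Chain of 2 gears, tooth counts: [22, 19]
  gear 0: T0=22, direction=positive, advance = 33 mod 22 = 11 teeth = 11/22 turn
  gear 1: T1=19, direction=negative, advance = 33 mod 19 = 14 teeth = 14/19 turn
Gear 0: 33 mod 22 = 11
Fraction = 11 / 22 = 1/2 (gcd(11,22)=11) = 1/2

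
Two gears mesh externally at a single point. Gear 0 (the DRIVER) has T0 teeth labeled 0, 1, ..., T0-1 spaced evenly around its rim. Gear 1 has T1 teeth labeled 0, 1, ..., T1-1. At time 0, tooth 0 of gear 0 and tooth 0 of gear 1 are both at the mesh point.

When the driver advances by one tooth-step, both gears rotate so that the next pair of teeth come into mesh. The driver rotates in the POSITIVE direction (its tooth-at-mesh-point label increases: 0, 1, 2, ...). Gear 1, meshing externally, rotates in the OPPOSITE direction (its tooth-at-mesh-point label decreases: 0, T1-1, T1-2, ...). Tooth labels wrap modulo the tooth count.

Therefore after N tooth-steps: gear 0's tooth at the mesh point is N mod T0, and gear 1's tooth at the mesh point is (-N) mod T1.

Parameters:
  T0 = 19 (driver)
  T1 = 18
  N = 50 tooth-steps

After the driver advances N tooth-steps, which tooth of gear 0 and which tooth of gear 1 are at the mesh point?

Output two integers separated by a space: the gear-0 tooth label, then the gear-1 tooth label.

Answer: 12 4

Derivation:
Gear 0 (driver, T0=19): tooth at mesh = N mod T0
  50 = 2 * 19 + 12, so 50 mod 19 = 12
  gear 0 tooth = 12
Gear 1 (driven, T1=18): tooth at mesh = (-N) mod T1
  50 = 2 * 18 + 14, so 50 mod 18 = 14
  (-50) mod 18 = (-14) mod 18 = 18 - 14 = 4
Mesh after 50 steps: gear-0 tooth 12 meets gear-1 tooth 4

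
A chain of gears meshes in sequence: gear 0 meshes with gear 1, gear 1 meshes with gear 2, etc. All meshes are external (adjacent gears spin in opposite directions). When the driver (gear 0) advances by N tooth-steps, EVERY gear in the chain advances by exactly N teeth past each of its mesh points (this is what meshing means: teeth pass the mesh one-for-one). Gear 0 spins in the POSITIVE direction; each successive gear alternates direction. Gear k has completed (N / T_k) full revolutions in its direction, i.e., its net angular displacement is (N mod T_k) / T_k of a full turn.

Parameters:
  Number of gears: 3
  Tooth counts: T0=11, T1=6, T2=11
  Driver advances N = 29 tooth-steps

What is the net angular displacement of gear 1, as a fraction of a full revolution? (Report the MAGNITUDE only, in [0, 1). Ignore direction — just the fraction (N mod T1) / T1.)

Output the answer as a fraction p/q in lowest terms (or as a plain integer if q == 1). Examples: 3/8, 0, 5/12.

Chain of 3 gears, tooth counts: [11, 6, 11]
  gear 0: T0=11, direction=positive, advance = 29 mod 11 = 7 teeth = 7/11 turn
  gear 1: T1=6, direction=negative, advance = 29 mod 6 = 5 teeth = 5/6 turn
  gear 2: T2=11, direction=positive, advance = 29 mod 11 = 7 teeth = 7/11 turn
Gear 1: 29 mod 6 = 5
Fraction = 5 / 6 = 5/6 (gcd(5,6)=1) = 5/6

Answer: 5/6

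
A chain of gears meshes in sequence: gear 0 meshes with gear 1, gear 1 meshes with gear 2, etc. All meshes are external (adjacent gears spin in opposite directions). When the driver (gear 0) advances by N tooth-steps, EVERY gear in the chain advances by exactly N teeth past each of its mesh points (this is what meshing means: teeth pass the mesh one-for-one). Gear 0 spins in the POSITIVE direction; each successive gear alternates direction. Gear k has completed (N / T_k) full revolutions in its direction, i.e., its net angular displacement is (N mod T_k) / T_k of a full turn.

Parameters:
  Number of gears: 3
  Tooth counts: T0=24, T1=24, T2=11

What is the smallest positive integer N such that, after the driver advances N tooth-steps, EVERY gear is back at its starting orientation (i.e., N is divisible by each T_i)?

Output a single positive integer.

Gear k returns to start when N is a multiple of T_k.
All gears at start simultaneously when N is a common multiple of [24, 24, 11]; the smallest such N is lcm(24, 24, 11).
Start: lcm = T0 = 24
Fold in T1=24: gcd(24, 24) = 24; lcm(24, 24) = 24 * 24 / 24 = 576 / 24 = 24
Fold in T2=11: gcd(24, 11) = 1; lcm(24, 11) = 24 * 11 / 1 = 264 / 1 = 264
Full cycle length = 264

Answer: 264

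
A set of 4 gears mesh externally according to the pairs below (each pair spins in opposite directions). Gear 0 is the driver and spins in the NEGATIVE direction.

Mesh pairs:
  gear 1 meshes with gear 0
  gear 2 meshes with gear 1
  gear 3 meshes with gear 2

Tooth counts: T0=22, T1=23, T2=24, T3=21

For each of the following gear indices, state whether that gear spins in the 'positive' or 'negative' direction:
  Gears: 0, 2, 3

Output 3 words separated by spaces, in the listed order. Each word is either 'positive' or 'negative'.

Answer: negative negative positive

Derivation:
Gear 0 (driver): negative (depth 0)
  gear 1: meshes with gear 0 -> depth 1 -> positive (opposite of gear 0)
  gear 2: meshes with gear 1 -> depth 2 -> negative (opposite of gear 1)
  gear 3: meshes with gear 2 -> depth 3 -> positive (opposite of gear 2)
Queried indices 0, 2, 3 -> negative, negative, positive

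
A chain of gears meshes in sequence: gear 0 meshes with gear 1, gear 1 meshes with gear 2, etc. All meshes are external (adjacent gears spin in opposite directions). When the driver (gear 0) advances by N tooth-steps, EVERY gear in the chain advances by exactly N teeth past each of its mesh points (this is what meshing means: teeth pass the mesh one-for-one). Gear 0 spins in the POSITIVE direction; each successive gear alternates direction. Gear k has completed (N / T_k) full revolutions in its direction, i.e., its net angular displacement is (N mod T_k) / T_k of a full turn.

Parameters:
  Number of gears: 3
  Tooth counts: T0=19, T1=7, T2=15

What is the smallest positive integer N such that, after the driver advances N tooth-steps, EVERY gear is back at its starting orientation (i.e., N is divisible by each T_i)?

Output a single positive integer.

Answer: 1995

Derivation:
Gear k returns to start when N is a multiple of T_k.
All gears at start simultaneously when N is a common multiple of [19, 7, 15]; the smallest such N is lcm(19, 7, 15).
Start: lcm = T0 = 19
Fold in T1=7: gcd(19, 7) = 1; lcm(19, 7) = 19 * 7 / 1 = 133 / 1 = 133
Fold in T2=15: gcd(133, 15) = 1; lcm(133, 15) = 133 * 15 / 1 = 1995 / 1 = 1995
Full cycle length = 1995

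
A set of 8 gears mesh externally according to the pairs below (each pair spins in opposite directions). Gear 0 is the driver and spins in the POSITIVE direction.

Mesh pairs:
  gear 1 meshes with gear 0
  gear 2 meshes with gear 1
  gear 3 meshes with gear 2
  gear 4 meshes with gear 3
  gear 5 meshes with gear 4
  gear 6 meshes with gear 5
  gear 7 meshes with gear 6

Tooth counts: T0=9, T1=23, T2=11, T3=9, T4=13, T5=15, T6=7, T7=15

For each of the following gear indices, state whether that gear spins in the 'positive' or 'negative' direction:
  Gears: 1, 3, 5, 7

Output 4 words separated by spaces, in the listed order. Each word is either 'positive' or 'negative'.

Answer: negative negative negative negative

Derivation:
Gear 0 (driver): positive (depth 0)
  gear 1: meshes with gear 0 -> depth 1 -> negative (opposite of gear 0)
  gear 2: meshes with gear 1 -> depth 2 -> positive (opposite of gear 1)
  gear 3: meshes with gear 2 -> depth 3 -> negative (opposite of gear 2)
  gear 4: meshes with gear 3 -> depth 4 -> positive (opposite of gear 3)
  gear 5: meshes with gear 4 -> depth 5 -> negative (opposite of gear 4)
  gear 6: meshes with gear 5 -> depth 6 -> positive (opposite of gear 5)
  gear 7: meshes with gear 6 -> depth 7 -> negative (opposite of gear 6)
Queried indices 1, 3, 5, 7 -> negative, negative, negative, negative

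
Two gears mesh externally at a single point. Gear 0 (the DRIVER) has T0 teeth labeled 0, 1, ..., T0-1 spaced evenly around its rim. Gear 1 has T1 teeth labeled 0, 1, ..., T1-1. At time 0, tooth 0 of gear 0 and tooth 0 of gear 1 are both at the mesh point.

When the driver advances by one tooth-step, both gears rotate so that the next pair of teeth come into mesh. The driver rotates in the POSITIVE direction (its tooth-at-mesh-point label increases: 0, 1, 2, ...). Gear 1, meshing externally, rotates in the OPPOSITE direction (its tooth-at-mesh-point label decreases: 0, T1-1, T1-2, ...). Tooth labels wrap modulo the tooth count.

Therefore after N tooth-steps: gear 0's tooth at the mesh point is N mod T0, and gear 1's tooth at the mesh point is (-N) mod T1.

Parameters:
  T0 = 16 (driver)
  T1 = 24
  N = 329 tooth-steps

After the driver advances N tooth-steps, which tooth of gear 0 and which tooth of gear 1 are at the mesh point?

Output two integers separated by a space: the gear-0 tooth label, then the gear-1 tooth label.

Answer: 9 7

Derivation:
Gear 0 (driver, T0=16): tooth at mesh = N mod T0
  329 = 20 * 16 + 9, so 329 mod 16 = 9
  gear 0 tooth = 9
Gear 1 (driven, T1=24): tooth at mesh = (-N) mod T1
  329 = 13 * 24 + 17, so 329 mod 24 = 17
  (-329) mod 24 = (-17) mod 24 = 24 - 17 = 7
Mesh after 329 steps: gear-0 tooth 9 meets gear-1 tooth 7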